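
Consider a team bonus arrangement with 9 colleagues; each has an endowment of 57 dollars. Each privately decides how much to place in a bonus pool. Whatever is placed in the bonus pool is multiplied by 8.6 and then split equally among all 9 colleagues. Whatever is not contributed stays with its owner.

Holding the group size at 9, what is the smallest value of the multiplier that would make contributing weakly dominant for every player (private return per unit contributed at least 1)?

A contributed unit returns (multiplier)/9 to its contributor.
This reaches 1 exactly when the multiplier is 9.

9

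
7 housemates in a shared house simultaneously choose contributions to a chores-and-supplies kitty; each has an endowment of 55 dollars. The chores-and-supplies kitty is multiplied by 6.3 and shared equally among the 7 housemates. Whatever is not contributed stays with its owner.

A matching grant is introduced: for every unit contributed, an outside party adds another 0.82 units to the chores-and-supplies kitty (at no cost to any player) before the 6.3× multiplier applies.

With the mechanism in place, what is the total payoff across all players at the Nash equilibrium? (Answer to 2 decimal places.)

4414.41 dollars

The effective private return per unit is now 6.3 × 1.82 / 7 = 1.6380 > 1, so every player's dominant strategy flips to full contribution.
So the Nash equilibrium is full contribution by all 7; the group earns 6.3 × 1.82 × 385 = 4414.41.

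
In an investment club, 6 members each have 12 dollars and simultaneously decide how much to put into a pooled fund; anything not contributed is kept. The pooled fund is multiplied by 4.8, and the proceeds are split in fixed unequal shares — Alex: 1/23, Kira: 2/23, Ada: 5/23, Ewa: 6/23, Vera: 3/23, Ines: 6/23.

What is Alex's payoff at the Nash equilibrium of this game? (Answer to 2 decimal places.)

Each unit j contributes comes back to j as 4.8 × (j's share), so j prefers to contribute only if that share exceeds 1/4.8 = 0.2083; otherwise keeping the unit dominates.
Ada, Ewa and Ines clear that bar, contributing 12 each; the remaining 3 contribute 0. Total contributed: 36.
Alex keeps 12 and receives 4.8 × 36 × 1/23 = 7.51 from the pooled fund, for a payoff of 19.51.

19.51 dollars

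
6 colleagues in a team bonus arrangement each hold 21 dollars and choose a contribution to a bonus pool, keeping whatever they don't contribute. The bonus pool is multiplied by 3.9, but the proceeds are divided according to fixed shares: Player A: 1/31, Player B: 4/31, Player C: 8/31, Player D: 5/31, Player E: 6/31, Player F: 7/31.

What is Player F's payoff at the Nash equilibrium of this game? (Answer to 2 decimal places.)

For player j, contributing a unit is worthwhile iff 3.9 × (j's share) ≥ 1, i.e. iff j's share is at least 0.2564.
Only Player C (8/31) clears that bar, contributing 21; the remaining 5 contribute 0. Total contributed: 21.
Player F keeps 21 and receives 3.9 × 21 × 7/31 = 18.49 from the bonus pool, for a payoff of 39.49.

39.49 dollars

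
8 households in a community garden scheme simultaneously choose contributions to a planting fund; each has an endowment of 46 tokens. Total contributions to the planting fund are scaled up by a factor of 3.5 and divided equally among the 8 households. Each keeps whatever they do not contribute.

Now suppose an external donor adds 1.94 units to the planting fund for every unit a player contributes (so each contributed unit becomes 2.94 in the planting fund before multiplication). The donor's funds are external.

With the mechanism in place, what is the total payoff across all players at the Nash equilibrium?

3786.72 tokens

With the mechanism, a contributed unit returns 3.5 × 2.94 / 8 = 1.2863 per unit of net cost to the contributor — now above 1 — so contributing fully is weakly dominant for every player.
So the Nash equilibrium is full contribution by all 8; the group earns 3.5 × 2.94 × 368 = 3786.72.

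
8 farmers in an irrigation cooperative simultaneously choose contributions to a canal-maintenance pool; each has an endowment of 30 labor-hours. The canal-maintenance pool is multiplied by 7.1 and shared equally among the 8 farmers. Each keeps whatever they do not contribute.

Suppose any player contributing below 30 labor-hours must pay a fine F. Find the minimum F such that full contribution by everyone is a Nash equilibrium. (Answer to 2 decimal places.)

Given the others contribute fully, the best deviation is to contribute 0 (any partial contribution still incurs the fine and gives up units whose private return 0.8875 is below 1).
Deviating from 30 to 0 saves 30 labor-hours but forfeits the deviator's share of the drop in the canal-maintenance pool: 7.1/8 × 30 = 26.62.
So the deviation gain is 30 − 26.62 = 3.38, and the fine must be at least 3.38 labor-hours to wipe it out.

3.38 labor-hours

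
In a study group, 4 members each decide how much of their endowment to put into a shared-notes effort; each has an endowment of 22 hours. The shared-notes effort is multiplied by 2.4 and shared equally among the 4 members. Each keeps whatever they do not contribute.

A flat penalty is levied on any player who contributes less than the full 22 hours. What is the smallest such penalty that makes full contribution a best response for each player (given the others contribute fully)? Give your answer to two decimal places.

Given the others contribute fully, the best deviation is to contribute 0 (any partial contribution still incurs the fine and gives up units whose private return 0.6000 is below 1).
Deviating from 22 to 0 saves 22 hours but forfeits the deviator's share of the drop in the shared-notes effort: 2.4/4 × 22 = 13.20.
So the deviation gain is 22 − 13.20 = 8.80, and the fine must be at least 8.80 hours to wipe it out.

8.80 hours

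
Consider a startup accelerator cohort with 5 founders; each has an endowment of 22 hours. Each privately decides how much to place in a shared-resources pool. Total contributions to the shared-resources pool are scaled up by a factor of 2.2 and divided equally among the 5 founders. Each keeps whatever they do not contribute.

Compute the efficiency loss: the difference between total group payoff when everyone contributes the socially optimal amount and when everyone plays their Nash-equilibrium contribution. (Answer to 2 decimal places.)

132.00 hours

Each contributed unit returns 2.2/5 = 0.4400 to its contributor — below 1 — so contributing 0 is dominant for every player. At the Nash equilibrium everyone keeps their 22, and the group total is 5 × 22 = 110.
Each contributed unit returns 2.200 to the group as a whole (0.4400 to each of 5 players), which exceeds 1, so the social optimum is full contribution: group total = 2.200 × 110 = 242.00.
Efficiency loss = 242.00 − 110 = 132.00.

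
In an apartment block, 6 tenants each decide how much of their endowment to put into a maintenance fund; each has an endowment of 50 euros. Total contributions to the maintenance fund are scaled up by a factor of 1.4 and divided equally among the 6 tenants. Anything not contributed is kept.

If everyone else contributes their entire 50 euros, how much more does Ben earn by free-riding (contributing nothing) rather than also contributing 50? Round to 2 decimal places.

Switching from a contribution of 50 to 0 lets Ben keep an extra 50 euros, but lowers the maintenance fund by 50, which costs Ben their own share of that drop: 1.4/6 × 50 = 11.67.
Net gain = 50 − 11.67 = 38.33. The private return per contributed unit (0.2333) is below 1, so free-riding is indeed the best response regardless of what the others do.

38.33 euros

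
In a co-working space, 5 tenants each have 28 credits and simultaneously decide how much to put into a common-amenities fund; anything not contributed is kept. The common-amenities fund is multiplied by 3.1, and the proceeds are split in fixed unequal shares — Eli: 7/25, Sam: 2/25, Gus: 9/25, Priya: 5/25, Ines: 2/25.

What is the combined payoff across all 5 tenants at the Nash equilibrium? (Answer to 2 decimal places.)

198.80 credits

Player j's private return per contributed unit is 3.1 × (j's share). Contributing is weakly dominant for j when that share is at least 1/3.1 = 0.3226, and contributing 0 is dominant otherwise.
Gus alone (share 9/25) is above the threshold, contributing 28; the remaining 4 contribute 0. Total contributed: 28.
The common-amenities fund pays out 3.1 × 28 = 86.80 in total (split across the unequal shares, but the aggregate is all that matters for the group sum).
The 4 free-riders keep 28 each, adding 112. Group total = 112 + 86.80 = 198.80.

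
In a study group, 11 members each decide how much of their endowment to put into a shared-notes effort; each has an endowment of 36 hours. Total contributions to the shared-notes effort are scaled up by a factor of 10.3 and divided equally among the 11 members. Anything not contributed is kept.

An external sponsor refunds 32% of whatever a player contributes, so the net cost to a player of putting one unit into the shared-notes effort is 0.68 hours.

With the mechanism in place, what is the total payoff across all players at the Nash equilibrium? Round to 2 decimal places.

Under the mechanism each unit contributed yields (10.3/11) / 0.68 = 1.3770 back to its contributor per unit of net cost, which exceeds 1, making full contribution the dominant choice for everyone.
So the Nash equilibrium is full contribution by all 11; the group earns 11 × (36 × 0.32 + 10.3 × 36) = 4205.52.

4205.52 hours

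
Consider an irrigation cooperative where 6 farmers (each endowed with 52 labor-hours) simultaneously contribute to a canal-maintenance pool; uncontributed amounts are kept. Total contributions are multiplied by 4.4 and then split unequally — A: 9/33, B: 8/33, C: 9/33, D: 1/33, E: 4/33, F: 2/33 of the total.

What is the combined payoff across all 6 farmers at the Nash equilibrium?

A player with share s gets back 4.4·s per unit contributed, so full contribution is dominant for anyone with s > 1/4.4 = 0.2273 and zero contribution is dominant for anyone below.
The shares above 0.2273 belong to A, B and C, contributing 52 each; the remaining 3 contribute 0. Total contributed: 156.
The canal-maintenance pool pays out 4.4 × 156 = 686.40 in total (split across the unequal shares, but the aggregate is all that matters for the group sum).
The 3 free-riders keep 52 each, adding 156. Group total = 156 + 686.40 = 842.40.

842.40 labor-hours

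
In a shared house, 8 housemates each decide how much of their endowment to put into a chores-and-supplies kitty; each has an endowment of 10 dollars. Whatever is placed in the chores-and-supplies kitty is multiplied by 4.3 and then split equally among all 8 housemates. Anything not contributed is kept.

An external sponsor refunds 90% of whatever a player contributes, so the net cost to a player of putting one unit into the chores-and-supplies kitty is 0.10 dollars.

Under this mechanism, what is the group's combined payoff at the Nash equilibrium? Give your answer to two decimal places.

Under the mechanism each unit contributed yields (4.3/8) / 0.10 = 5.3750 back to its contributor per unit of net cost, which exceeds 1, making full contribution the dominant choice for everyone.
At the Nash equilibrium everyone contributes 10. Group total payoff = 8 × (10 × 0.90 + 4.3 × 10) = 416.00.

416.00 dollars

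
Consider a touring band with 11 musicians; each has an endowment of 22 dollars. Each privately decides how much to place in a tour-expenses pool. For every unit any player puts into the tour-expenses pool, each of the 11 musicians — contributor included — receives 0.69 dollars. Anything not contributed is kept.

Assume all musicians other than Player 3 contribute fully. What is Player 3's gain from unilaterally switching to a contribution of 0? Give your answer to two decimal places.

6.82 dollars

Switching from a contribution of 22 to 0 lets Player 3 keep an extra 22 dollars, but lowers the tour-expenses pool by 22, which costs Player 3 their own share of that drop: 0.69 × 22 = 15.18.
Net gain = 22 − 15.18 = 6.82. The private return per contributed unit (0.69) is below 1, so free-riding is indeed the best response regardless of what the others do.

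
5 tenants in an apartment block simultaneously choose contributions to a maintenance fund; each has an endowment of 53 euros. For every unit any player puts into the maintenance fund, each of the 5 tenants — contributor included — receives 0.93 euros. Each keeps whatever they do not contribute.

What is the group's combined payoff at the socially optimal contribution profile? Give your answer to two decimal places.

1232.25 euros

Each contributed unit returns 4.650 to the group as a whole (0.93 to each of 5 players), which exceeds 1, so the social optimum is full contribution: group total = 4.650 × 265 = 1232.25.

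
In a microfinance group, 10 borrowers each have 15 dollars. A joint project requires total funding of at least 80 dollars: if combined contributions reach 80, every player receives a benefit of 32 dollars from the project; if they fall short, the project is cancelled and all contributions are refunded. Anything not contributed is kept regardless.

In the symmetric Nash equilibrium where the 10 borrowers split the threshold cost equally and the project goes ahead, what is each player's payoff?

Equal share of the threshold: 80/10 = 8.
At this profile no one gains by cutting their contribution: any cut drops the total below 80, the project is cancelled, contributions are refunded, and the deviator ends with 15, which is less than 15 − 8 + 32 = 39. Contributing more than 8 just wastes the excess. So contributing exactly 8 is a best response.
Each player's payoff: 15 − 8 + 32 = 39.

39 dollars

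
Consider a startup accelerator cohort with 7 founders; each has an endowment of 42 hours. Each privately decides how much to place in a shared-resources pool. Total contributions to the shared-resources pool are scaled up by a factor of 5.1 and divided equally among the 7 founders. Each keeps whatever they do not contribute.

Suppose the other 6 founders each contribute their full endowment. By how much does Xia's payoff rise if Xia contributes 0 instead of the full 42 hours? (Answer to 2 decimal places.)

Switching from a contribution of 42 to 0 lets Xia keep an extra 42 hours, but lowers the shared-resources pool by 42, which costs Xia their own share of that drop: 5.1/7 × 42 = 30.60.
Net gain = 42 − 30.60 = 11.40. The private return per contributed unit (0.7286) is below 1, so free-riding is indeed the best response regardless of what the others do.

11.40 hours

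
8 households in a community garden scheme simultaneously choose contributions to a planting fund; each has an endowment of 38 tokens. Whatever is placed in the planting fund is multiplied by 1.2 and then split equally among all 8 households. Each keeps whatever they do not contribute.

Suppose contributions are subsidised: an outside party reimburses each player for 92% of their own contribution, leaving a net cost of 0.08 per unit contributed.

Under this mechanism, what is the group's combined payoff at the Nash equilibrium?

644.48 tokens

With the mechanism, a contributed unit returns (1.2/8) / 0.08 = 1.8750 per unit of net cost to the contributor — now above 1 — so contributing fully is weakly dominant for every player.
At the Nash equilibrium everyone contributes 38. Group total payoff = 8 × (38 × 0.92 + 1.2 × 38) = 644.48.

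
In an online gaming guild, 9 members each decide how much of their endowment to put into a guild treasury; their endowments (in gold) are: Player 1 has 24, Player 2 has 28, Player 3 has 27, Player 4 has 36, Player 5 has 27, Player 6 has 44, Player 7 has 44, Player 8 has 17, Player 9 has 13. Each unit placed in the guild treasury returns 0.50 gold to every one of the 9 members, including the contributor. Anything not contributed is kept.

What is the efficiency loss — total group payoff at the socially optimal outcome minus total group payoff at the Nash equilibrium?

The private return per contributed unit is 0.50 < 1 for everyone, so the Nash equilibrium is zero contribution and the group total is Σ E_j = 24 + 28 + 27 + 36 + 27 + 44 + 44 + 17 + 13 = 260.
Each contributed unit returns 4.500 to the group, so the social optimum is full contribution by everyone: group total = 4.500 × 260 = 1170.00.
Efficiency loss = (4.500 − 1) × 260 = 910.00.

910.00 gold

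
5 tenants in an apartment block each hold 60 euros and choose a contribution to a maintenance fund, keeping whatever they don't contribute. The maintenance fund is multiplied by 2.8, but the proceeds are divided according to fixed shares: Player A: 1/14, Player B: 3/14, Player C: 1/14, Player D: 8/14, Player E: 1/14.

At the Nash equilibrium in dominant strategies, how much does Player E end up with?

72.00 euros

For player j, contributing a unit is worthwhile iff 2.8 × (j's share) ≥ 1, i.e. iff j's share is at least 0.3571.
Only Player D (8/14) clears that bar, contributing 60; the remaining 4 contribute 0. Total contributed: 60.
Player E keeps 60 and receives 2.8 × 60 × 1/14 = 12.00 from the maintenance fund, for a payoff of 72.00.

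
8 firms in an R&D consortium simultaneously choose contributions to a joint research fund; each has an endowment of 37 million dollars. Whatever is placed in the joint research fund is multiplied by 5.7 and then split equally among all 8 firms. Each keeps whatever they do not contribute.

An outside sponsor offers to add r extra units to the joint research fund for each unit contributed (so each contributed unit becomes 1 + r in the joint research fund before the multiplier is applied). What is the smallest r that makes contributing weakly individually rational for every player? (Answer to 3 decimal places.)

0.404

With matching at rate r, one contributed unit becomes (1 + r) in the joint research fund and returns 5.7 × (1 + r) / 8 to the contributor.
Setting this equal to 1: 1 + r = 8/5.7 = 1.4035.
So the minimum matching rate is r = 1.4035 − 1 = 0.404.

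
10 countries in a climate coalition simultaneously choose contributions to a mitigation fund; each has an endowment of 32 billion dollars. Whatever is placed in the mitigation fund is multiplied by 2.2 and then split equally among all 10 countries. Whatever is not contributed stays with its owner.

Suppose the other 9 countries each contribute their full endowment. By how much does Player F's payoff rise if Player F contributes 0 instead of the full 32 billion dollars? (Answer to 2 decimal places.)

Switching from a contribution of 32 to 0 lets Player F keep an extra 32 billion dollars, but lowers the mitigation fund by 32, which costs Player F their own share of that drop: 2.2/10 × 32 = 7.04.
Net gain = 32 − 7.04 = 24.96. The private return per contributed unit (0.2200) is below 1, so free-riding is indeed the best response regardless of what the others do.

24.96 billion dollars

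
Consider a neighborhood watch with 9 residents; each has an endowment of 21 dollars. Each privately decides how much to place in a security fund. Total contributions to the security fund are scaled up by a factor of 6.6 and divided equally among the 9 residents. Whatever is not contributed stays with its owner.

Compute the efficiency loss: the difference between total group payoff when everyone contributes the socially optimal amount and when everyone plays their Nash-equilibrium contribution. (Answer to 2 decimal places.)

1058.40 dollars

Each contributed unit returns 6.6/9 = 0.7333 to its contributor — below 1 — so contributing 0 is dominant for every player. At the Nash equilibrium everyone keeps their 21, and the group total is 9 × 21 = 189.
Each contributed unit returns 6.600 to the group as a whole (0.7333 to each of 9 players), which exceeds 1, so the social optimum is full contribution: group total = 6.600 × 189 = 1247.40.
Efficiency loss = 1247.40 − 189 = 1058.40.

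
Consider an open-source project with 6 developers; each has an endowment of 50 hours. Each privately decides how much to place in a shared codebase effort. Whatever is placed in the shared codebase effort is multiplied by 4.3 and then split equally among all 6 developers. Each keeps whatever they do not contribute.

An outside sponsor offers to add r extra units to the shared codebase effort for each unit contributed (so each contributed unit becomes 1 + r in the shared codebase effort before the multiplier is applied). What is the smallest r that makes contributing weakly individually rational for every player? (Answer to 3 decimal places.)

With matching at rate r, one contributed unit becomes (1 + r) in the shared codebase effort and returns 4.3 × (1 + r) / 6 to the contributor.
Setting this equal to 1: 1 + r = 6/4.3 = 1.3953.
So the minimum matching rate is r = 1.3953 − 1 = 0.395.

0.395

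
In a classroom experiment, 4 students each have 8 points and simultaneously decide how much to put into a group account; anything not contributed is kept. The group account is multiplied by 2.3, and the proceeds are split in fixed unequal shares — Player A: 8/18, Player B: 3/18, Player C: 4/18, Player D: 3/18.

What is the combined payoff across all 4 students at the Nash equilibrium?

42.40 points

Each unit j contributes comes back to j as 2.3 × (j's share), so j prefers to contribute only if that share exceeds 1/2.3 = 0.4348; otherwise keeping the unit dominates.
Player A alone (share 8/18) is above the threshold, contributing 8; the remaining 3 contribute 0. Total contributed: 8.
The group account pays out 2.3 × 8 = 18.40 in total (split across the unequal shares, but the aggregate is all that matters for the group sum).
The 3 free-riders keep 8 each, adding 24. Group total = 24 + 18.40 = 42.40.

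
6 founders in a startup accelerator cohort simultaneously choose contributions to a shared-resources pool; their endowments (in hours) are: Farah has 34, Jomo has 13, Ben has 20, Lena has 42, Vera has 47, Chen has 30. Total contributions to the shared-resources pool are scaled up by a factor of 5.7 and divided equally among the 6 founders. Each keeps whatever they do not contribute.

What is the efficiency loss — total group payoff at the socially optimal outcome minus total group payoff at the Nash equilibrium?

The private return per contributed unit is 5.7/6 = 0.9500 < 1 for every player regardless of endowment, so the Nash equilibrium is zero contribution and the group total is Σ E_j = 34 + 13 + 20 + 42 + 47 + 30 = 186.
Each contributed unit returns 5.700 to the group, so the social optimum is full contribution by everyone: group total = 5.700 × 186 = 1060.20.
Efficiency loss = (5.700 − 1) × 186 = 874.20.

874.20 hours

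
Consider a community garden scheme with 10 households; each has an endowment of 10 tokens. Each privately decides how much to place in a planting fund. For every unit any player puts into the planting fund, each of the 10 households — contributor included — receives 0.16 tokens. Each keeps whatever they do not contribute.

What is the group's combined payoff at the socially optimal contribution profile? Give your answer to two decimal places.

Each contributed unit returns 1.600 to the group as a whole (0.16 to each of 10 players), which exceeds 1, so the social optimum is full contribution: group total = 1.600 × 100 = 160.00.

160.00 tokens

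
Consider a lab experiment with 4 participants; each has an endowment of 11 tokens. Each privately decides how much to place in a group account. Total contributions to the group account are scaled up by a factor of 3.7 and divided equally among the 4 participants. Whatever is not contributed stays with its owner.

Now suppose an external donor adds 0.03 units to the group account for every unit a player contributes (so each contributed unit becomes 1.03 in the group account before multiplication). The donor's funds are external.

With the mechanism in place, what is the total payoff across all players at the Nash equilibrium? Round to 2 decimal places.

Even with the mechanism, each unit contributed returns only 3.7 × 1.03 / 4 = 0.9528 per unit of net cost, so contributing nothing is still dominant.
Everyone keeps their endowment and the group total is 4 × 11 = 44.

44.00 tokens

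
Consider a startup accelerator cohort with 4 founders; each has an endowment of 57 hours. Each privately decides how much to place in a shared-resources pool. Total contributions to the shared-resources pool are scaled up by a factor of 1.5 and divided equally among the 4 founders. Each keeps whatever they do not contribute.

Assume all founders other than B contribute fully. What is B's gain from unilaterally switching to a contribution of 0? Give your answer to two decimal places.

35.63 hours

Switching from a contribution of 57 to 0 lets B keep an extra 57 hours, but lowers the shared-resources pool by 57, which costs B their own share of that drop: 1.5/4 × 57 = 21.37.
Net gain = 57 − 21.37 = 35.63. The private return per contributed unit (0.3750) is below 1, so free-riding is indeed the best response regardless of what the others do.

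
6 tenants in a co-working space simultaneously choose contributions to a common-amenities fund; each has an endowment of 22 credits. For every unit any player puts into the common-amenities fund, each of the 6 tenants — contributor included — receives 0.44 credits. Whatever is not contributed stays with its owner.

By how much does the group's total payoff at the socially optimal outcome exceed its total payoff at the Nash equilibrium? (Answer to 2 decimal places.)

216.48 credits

The private return per contributed unit is 0.44 < 1, so contributing 0 is dominant for every player. At the Nash equilibrium everyone keeps their 22, and the group total is 6 × 22 = 132.
Each contributed unit returns 2.640 to the group as a whole (0.44 to each of 6 players), which exceeds 1, so the social optimum is full contribution: group total = 2.640 × 132 = 348.48.
Efficiency loss = 348.48 − 132 = 216.48.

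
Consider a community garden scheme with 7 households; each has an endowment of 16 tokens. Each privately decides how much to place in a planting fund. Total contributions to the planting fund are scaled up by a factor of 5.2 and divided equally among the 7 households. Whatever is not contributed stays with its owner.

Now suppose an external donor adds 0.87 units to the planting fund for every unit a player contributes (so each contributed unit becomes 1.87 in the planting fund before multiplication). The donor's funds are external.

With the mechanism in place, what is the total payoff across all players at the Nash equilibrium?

With the mechanism, a contributed unit returns 5.2 × 1.87 / 7 = 1.3891 per unit of net cost to the contributor — now above 1 — so contributing fully is weakly dominant for every player.
At the Nash equilibrium everyone contributes 16. Group total payoff = 5.2 × 1.87 × 112 = 1089.09.

1089.09 tokens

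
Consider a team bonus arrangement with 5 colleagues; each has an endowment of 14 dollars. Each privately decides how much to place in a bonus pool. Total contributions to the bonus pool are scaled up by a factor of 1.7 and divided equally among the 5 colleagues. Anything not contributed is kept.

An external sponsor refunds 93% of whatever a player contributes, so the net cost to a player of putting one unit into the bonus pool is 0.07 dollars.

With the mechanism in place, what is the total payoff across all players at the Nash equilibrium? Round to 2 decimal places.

The effective private return per unit is now (1.7/5) / 0.07 = 4.8571 > 1, so every player's dominant strategy flips to full contribution.
At the Nash equilibrium everyone contributes 14. Group total payoff = 5 × (14 × 0.93 + 1.7 × 14) = 184.10.

184.10 dollars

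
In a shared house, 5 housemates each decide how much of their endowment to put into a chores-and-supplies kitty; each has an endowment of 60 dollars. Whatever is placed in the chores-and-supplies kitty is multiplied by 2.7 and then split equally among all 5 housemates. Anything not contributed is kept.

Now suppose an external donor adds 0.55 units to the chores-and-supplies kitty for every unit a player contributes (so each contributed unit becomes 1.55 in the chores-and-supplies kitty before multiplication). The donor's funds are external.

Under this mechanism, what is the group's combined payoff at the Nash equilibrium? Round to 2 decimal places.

Even with the mechanism, each unit contributed returns only 2.7 × 1.55 / 5 = 0.8370 per unit of net cost, so contributing nothing is still dominant.
At the Nash equilibrium no one contributes; group total payoff = 5 × 60 = 300.

300.00 dollars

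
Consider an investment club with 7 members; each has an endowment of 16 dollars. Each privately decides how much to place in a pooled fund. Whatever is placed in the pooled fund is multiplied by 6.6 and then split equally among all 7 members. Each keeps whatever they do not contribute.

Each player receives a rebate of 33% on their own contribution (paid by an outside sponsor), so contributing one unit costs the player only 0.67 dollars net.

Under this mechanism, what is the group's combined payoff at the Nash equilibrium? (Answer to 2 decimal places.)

The effective private return per unit is now (6.6/7) / 0.67 = 1.4072 > 1, so every player's dominant strategy flips to full contribution.
So the Nash equilibrium is full contribution by all 7; the group earns 7 × (16 × 0.33 + 6.6 × 16) = 776.16.

776.16 dollars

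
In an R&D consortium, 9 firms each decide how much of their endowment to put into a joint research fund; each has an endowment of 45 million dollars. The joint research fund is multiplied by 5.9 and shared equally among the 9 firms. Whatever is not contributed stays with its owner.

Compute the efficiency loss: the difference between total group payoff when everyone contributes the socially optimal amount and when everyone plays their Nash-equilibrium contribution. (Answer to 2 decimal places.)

1984.50 million dollars

Each contributed unit returns 5.9/9 = 0.6556 to its contributor — below 1 — so contributing 0 is dominant for every player. At the Nash equilibrium everyone keeps their 45, and the group total is 9 × 45 = 405.
Each contributed unit returns 5.900 to the group as a whole (0.6556 to each of 9 players), which exceeds 1, so the social optimum is full contribution: group total = 5.900 × 405 = 2389.50.
Efficiency loss = 2389.50 − 405 = 1984.50.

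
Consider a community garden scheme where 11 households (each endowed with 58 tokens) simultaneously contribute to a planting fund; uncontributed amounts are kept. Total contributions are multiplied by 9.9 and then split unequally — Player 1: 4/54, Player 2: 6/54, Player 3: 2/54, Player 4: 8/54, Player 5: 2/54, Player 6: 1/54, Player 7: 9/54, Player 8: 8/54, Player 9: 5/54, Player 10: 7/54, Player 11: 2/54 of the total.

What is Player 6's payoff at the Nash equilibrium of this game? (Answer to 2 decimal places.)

A player with share s gets back 9.9·s per unit contributed, so full contribution is dominant for anyone with s > 1/9.9 = 0.1010 and zero contribution is dominant for anyone below.
Player 2, Player 4, Player 7, Player 8 and Player 10 are above the threshold, contributing 58 each; the remaining 6 contribute 0. Total contributed: 290.
Player 6 keeps 58 and receives 9.9 × 290 × 1/54 = 53.17 from the planting fund, for a payoff of 111.17.

111.17 tokens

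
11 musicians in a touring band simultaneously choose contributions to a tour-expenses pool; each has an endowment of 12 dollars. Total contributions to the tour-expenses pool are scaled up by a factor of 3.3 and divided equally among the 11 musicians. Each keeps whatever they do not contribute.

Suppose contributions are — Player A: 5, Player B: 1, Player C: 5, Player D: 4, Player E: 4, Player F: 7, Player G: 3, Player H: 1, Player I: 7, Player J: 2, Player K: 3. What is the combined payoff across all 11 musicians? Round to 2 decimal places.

228.60 dollars

Total contributed: 5 + 1 + 5 + 4 + 4 + 7 + 3 + 1 + 7 + 2 + 3 = 42; total kept: 11 × 12 − 42 = 90.
The tour-expenses pool pays out 3.3 × 42 = 138.60 in aggregate.
Group total = 90 + 138.60 = 228.60.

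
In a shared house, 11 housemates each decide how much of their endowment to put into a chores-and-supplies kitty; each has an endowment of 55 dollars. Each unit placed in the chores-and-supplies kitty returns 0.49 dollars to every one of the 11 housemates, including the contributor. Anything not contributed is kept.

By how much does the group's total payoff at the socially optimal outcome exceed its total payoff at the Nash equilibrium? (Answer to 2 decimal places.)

The private return per contributed unit is 0.49 < 1, so contributing 0 is dominant for every player. At the Nash equilibrium everyone keeps their 55, and the group total is 11 × 55 = 605.
Each contributed unit returns 5.390 to the group as a whole (0.49 to each of 11 players), which exceeds 1, so the social optimum is full contribution: group total = 5.390 × 605 = 3260.95.
Efficiency loss = 3260.95 − 605 = 2655.95.

2655.95 dollars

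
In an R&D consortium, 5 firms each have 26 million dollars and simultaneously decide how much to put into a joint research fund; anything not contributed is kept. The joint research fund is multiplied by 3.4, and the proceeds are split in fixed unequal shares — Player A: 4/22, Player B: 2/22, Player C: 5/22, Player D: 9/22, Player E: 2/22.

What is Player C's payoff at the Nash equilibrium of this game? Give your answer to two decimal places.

46.09 million dollars

A player with share s gets back 3.4·s per unit contributed, so full contribution is dominant for anyone with s > 1/3.4 = 0.2941 and zero contribution is dominant for anyone below.
Only Player D (9/22) clears that bar, contributing 26; the remaining 4 contribute 0. Total contributed: 26.
Player C keeps 26 and receives 3.4 × 26 × 5/22 = 20.09 from the joint research fund, for a payoff of 46.09.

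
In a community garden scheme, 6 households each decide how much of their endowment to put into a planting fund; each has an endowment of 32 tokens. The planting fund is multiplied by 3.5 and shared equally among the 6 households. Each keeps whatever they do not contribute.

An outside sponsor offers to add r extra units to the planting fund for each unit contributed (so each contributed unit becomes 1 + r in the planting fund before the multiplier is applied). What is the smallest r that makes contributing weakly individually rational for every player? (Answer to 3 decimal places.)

0.714

With matching at rate r, one contributed unit becomes (1 + r) in the planting fund and returns 3.5 × (1 + r) / 6 to the contributor.
Setting this equal to 1: 1 + r = 6/3.5 = 1.7143.
So the minimum matching rate is r = 1.7143 − 1 = 0.714.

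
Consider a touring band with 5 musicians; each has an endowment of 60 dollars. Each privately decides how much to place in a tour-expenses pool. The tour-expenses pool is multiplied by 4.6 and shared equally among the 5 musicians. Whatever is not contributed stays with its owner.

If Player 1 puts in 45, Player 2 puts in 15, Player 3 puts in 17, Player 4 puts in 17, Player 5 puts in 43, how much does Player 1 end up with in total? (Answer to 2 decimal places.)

Total contributed: 45 + 15 + 17 + 17 + 43 = 137.
Each receives 4.6 × 137 / 5 = 126.04 from the tour-expenses pool.
Player 1 keeps 60 − 45 = 15, so Player 1's payoff is 15 + 126.04 = 141.04.

141.04 dollars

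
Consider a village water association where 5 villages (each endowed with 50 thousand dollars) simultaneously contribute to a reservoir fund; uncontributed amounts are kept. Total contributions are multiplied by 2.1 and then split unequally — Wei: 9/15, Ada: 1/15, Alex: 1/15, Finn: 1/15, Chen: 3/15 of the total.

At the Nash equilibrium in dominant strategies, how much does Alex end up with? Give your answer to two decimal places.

Each unit j contributes comes back to j as 2.1 × (j's share), so j prefers to contribute only if that share exceeds 1/2.1 = 0.4762; otherwise keeping the unit dominates.
The only share above 0.4762 is Wei's 9/15, contributing 50; the remaining 4 contribute 0. Total contributed: 50.
Alex keeps 50 and receives 2.1 × 50 × 1/15 = 7.00 from the reservoir fund, for a payoff of 57.00.

57.00 thousand dollars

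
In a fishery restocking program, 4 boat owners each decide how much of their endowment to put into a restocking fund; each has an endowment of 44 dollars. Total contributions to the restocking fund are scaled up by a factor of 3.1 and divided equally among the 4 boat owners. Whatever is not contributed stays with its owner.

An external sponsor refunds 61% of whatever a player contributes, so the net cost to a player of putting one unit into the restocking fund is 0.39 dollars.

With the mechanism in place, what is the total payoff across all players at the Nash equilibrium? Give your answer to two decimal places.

652.96 dollars

Under the mechanism each unit contributed yields (3.1/4) / 0.39 = 1.9872 back to its contributor per unit of net cost, which exceeds 1, making full contribution the dominant choice for everyone.
At the Nash equilibrium everyone contributes 44. Group total payoff = 4 × (44 × 0.61 + 3.1 × 44) = 652.96.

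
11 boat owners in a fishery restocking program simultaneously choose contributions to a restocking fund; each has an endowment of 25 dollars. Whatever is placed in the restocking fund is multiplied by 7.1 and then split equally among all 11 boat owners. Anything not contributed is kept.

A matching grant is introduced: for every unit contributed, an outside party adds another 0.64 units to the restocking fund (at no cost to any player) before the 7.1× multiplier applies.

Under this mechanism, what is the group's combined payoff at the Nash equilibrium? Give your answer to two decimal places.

3202.10 dollars

The effective private return per unit is now 7.1 × 1.64 / 11 = 1.0585 > 1, so every player's dominant strategy flips to full contribution.
At the Nash equilibrium everyone contributes 25. Group total payoff = 7.1 × 1.64 × 275 = 3202.10.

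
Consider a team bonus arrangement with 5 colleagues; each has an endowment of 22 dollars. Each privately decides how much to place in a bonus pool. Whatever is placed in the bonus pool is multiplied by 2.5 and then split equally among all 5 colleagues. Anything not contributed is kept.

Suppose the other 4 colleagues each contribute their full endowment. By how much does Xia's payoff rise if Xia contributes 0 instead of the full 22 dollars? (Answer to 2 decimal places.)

11.00 dollars

Switching from a contribution of 22 to 0 lets Xia keep an extra 22 dollars, but lowers the bonus pool by 22, which costs Xia their own share of that drop: 2.5/5 × 22 = 11.00.
Net gain = 22 − 11.00 = 11.00. The private return per contributed unit (0.5000) is below 1, so free-riding is indeed the best response regardless of what the others do.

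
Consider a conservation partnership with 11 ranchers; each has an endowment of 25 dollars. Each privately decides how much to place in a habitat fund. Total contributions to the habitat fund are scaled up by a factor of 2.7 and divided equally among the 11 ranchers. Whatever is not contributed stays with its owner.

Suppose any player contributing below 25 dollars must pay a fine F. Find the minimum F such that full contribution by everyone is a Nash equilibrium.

Given the others contribute fully, the best deviation is to contribute 0 (any partial contribution still incurs the fine and gives up units whose private return 0.2455 is below 1).
Deviating from 25 to 0 saves 25 dollars but forfeits the deviator's share of the drop in the habitat fund: 2.7/11 × 25 = 6.14.
So the deviation gain is 25 − 6.14 = 18.86, and the fine must be at least 18.86 dollars to wipe it out.

18.86 dollars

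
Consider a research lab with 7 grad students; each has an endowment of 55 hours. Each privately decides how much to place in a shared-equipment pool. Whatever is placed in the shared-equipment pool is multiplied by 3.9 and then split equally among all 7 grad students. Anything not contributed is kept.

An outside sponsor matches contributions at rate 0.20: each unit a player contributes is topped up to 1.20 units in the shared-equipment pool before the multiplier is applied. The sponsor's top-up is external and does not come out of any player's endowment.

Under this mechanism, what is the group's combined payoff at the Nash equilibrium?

Even with the mechanism, each unit contributed returns only 3.9 × 1.20 / 7 = 0.6686 per unit of net cost, so contributing nothing is still dominant.
Everyone keeps their endowment and the group total is 7 × 55 = 385.

385.00 hours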